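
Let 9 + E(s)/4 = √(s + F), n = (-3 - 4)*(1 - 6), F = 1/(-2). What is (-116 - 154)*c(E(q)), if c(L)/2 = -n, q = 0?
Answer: 18900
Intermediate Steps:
F = -½ (F = 1*(-½) = -½ ≈ -0.50000)
n = 35 (n = -7*(-5) = 35)
E(s) = -36 + 4*√(-½ + s) (E(s) = -36 + 4*√(s - ½) = -36 + 4*√(-½ + s))
c(L) = -70 (c(L) = 2*(-1*35) = 2*(-35) = -70)
(-116 - 154)*c(E(q)) = (-116 - 154)*(-70) = -270*(-70) = 18900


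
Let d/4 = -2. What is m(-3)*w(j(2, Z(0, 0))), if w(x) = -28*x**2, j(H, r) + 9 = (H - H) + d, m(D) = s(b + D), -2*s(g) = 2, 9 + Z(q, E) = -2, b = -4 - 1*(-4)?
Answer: 8092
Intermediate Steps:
b = 0 (b = -4 + 4 = 0)
Z(q, E) = -11 (Z(q, E) = -9 - 2 = -11)
s(g) = -1 (s(g) = -1/2*2 = -1)
m(D) = -1
d = -8 (d = 4*(-2) = -8)
j(H, r) = -17 (j(H, r) = -9 + ((H - H) - 8) = -9 + (0 - 8) = -9 - 8 = -17)
m(-3)*w(j(2, Z(0, 0))) = -(-28)*(-17)**2 = -(-28)*289 = -1*(-8092) = 8092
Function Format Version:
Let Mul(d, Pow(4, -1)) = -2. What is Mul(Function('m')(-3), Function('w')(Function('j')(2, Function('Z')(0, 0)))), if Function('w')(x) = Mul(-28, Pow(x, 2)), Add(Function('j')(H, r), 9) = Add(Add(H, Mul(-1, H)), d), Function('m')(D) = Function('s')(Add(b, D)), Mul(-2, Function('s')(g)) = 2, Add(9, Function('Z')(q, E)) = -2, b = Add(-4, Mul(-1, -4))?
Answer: 8092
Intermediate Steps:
b = 0 (b = Add(-4, 4) = 0)
Function('Z')(q, E) = -11 (Function('Z')(q, E) = Add(-9, -2) = -11)
Function('s')(g) = -1 (Function('s')(g) = Mul(Rational(-1, 2), 2) = -1)
Function('m')(D) = -1
d = -8 (d = Mul(4, -2) = -8)
Function('j')(H, r) = -17 (Function('j')(H, r) = Add(-9, Add(Add(H, Mul(-1, H)), -8)) = Add(-9, Add(0, -8)) = Add(-9, -8) = -17)
Mul(Function('m')(-3), Function('w')(Function('j')(2, Function('Z')(0, 0)))) = Mul(-1, Mul(-28, Pow(-17, 2))) = Mul(-1, Mul(-28, 289)) = Mul(-1, -8092) = 8092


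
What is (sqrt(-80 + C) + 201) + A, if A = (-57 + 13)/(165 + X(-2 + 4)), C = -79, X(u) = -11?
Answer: 1405/7 + I*sqrt(159) ≈ 200.71 + 12.61*I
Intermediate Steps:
A = -2/7 (A = (-57 + 13)/(165 - 11) = -44/154 = -44*1/154 = -2/7 ≈ -0.28571)
(sqrt(-80 + C) + 201) + A = (sqrt(-80 - 79) + 201) - 2/7 = (sqrt(-159) + 201) - 2/7 = (I*sqrt(159) + 201) - 2/7 = (201 + I*sqrt(159)) - 2/7 = 1405/7 + I*sqrt(159)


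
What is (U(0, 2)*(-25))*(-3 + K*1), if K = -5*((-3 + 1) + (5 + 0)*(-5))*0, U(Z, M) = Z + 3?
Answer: 225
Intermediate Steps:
U(Z, M) = 3 + Z
K = 0 (K = -5*(-2 + 5*(-5))*0 = -5*(-2 - 25)*0 = -5*(-27)*0 = 135*0 = 0)
(U(0, 2)*(-25))*(-3 + K*1) = ((3 + 0)*(-25))*(-3 + 0*1) = (3*(-25))*(-3 + 0) = -75*(-3) = 225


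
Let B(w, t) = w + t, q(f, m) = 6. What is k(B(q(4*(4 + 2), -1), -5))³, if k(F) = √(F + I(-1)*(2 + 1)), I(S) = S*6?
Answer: -17*I*√17 ≈ -70.093*I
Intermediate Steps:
I(S) = 6*S
B(w, t) = t + w
k(F) = √(-18 + F) (k(F) = √(F + (6*(-1))*(2 + 1)) = √(F - 6*3) = √(F - 18) = √(-18 + F))
k(B(q(4*(4 + 2), -1), -5))³ = (√(-18 + (-5 + 6)))³ = (√(-18 + 1))³ = (√(-17))³ = (I*√17)³ = -17*I*√17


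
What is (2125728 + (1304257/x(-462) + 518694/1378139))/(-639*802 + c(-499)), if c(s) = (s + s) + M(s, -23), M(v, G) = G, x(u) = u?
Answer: -193093467601087/46706417891826 ≈ -4.1342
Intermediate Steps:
c(s) = -23 + 2*s (c(s) = (s + s) - 23 = 2*s - 23 = -23 + 2*s)
(2125728 + (1304257/x(-462) + 518694/1378139))/(-639*802 + c(-499)) = (2125728 + (1304257/(-462) + 518694/1378139))/(-639*802 + (-23 + 2*(-499))) = (2125728 + (1304257*(-1/462) + 518694*(1/1378139)))/(-512478 + (-23 - 998)) = (2125728 + (-1304257/462 + 518694/1378139))/(-512478 - 1021) = (2125728 - 256743971585/90957174)/(-513499) = (193093467601087/90957174)*(-1/513499) = -193093467601087/46706417891826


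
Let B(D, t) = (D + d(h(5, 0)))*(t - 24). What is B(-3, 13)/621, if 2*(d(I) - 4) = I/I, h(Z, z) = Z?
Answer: -11/414 ≈ -0.026570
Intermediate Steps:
d(I) = 9/2 (d(I) = 4 + (I/I)/2 = 4 + (½)*1 = 4 + ½ = 9/2)
B(D, t) = (-24 + t)*(9/2 + D) (B(D, t) = (D + 9/2)*(t - 24) = (9/2 + D)*(-24 + t) = (-24 + t)*(9/2 + D))
B(-3, 13)/621 = (-108 - 24*(-3) + (9/2)*13 - 3*13)/621 = (-108 + 72 + 117/2 - 39)*(1/621) = -33/2*1/621 = -11/414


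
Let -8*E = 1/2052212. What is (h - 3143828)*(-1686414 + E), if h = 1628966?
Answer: 20971016624240469495/8208848 ≈ 2.5547e+12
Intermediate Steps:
E = -1/16417696 (E = -⅛/2052212 = -⅛*1/2052212 = -1/16417696 ≈ -6.0910e-8)
(h - 3143828)*(-1686414 + E) = (1628966 - 3143828)*(-1686414 - 1/16417696) = -1514862*(-27687032382145/16417696) = 20971016624240469495/8208848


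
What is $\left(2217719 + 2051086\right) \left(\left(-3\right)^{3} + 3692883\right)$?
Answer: $15764082157080$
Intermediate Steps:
$\left(2217719 + 2051086\right) \left(\left(-3\right)^{3} + 3692883\right) = 4268805 \left(-27 + 3692883\right) = 4268805 \cdot 3692856 = 15764082157080$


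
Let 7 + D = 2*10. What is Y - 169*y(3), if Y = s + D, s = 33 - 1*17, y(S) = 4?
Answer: -647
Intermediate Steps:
D = 13 (D = -7 + 2*10 = -7 + 20 = 13)
s = 16 (s = 33 - 17 = 16)
Y = 29 (Y = 16 + 13 = 29)
Y - 169*y(3) = 29 - 169*4 = 29 - 676 = -647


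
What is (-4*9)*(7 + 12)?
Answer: -684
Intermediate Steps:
(-4*9)*(7 + 12) = -36*19 = -684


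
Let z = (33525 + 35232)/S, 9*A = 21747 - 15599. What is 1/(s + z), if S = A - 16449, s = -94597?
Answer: -141893/13423270934 ≈ -1.0571e-5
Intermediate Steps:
A = 6148/9 (A = (21747 - 15599)/9 = (⅑)*6148 = 6148/9 ≈ 683.11)
S = -141893/9 (S = 6148/9 - 16449 = -141893/9 ≈ -15766.)
z = -618813/141893 (z = (33525 + 35232)/(-141893/9) = 68757*(-9/141893) = -618813/141893 ≈ -4.3611)
1/(s + z) = 1/(-94597 - 618813/141893) = 1/(-13423270934/141893) = -141893/13423270934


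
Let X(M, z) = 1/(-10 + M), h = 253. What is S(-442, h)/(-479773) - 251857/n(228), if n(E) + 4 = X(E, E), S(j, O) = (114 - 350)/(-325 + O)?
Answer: 474153355469575/7521881094 ≈ 63037.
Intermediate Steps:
S(j, O) = -236/(-325 + O)
n(E) = -4 + 1/(-10 + E)
S(-442, h)/(-479773) - 251857/n(228) = -236/(-325 + 253)/(-479773) - 251857*(-10 + 228)/(41 - 4*228) = -236/(-72)*(-1/479773) - 251857*218/(41 - 912) = -236*(-1/72)*(-1/479773) - 251857/((1/218)*(-871)) = (59/18)*(-1/479773) - 251857/(-871/218) = -59/8635914 - 251857*(-218/871) = -59/8635914 + 54904826/871 = 474153355469575/7521881094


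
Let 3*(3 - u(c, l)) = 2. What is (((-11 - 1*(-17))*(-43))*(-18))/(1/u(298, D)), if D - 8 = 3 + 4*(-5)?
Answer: 10836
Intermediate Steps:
D = -9 (D = 8 + (3 + 4*(-5)) = 8 + (3 - 20) = 8 - 17 = -9)
u(c, l) = 7/3 (u(c, l) = 3 - 1/3*2 = 3 - 2/3 = 7/3)
(((-11 - 1*(-17))*(-43))*(-18))/(1/u(298, D)) = (((-11 - 1*(-17))*(-43))*(-18))/(1/(7/3)) = (((-11 + 17)*(-43))*(-18))/(3/7) = ((6*(-43))*(-18))*(7/3) = -258*(-18)*(7/3) = 4644*(7/3) = 10836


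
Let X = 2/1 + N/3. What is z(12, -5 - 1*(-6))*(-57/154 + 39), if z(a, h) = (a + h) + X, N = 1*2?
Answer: 93201/154 ≈ 605.20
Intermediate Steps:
N = 2
X = 8/3 (X = 2/1 + 2/3 = 2*1 + 2*(⅓) = 2 + ⅔ = 8/3 ≈ 2.6667)
z(a, h) = 8/3 + a + h (z(a, h) = (a + h) + 8/3 = 8/3 + a + h)
z(12, -5 - 1*(-6))*(-57/154 + 39) = (8/3 + 12 + (-5 - 1*(-6)))*(-57/154 + 39) = (8/3 + 12 + (-5 + 6))*(-57*1/154 + 39) = (8/3 + 12 + 1)*(-57/154 + 39) = (47/3)*(5949/154) = 93201/154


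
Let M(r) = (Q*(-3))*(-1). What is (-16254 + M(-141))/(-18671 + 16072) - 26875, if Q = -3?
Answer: -69831862/2599 ≈ -26869.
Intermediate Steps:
M(r) = -9 (M(r) = -3*(-3)*(-1) = 9*(-1) = -9)
(-16254 + M(-141))/(-18671 + 16072) - 26875 = (-16254 - 9)/(-18671 + 16072) - 26875 = -16263/(-2599) - 26875 = -16263*(-1/2599) - 26875 = 16263/2599 - 26875 = -69831862/2599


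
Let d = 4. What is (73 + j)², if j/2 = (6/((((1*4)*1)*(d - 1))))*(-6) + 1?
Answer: 4761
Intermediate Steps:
j = -4 (j = 2*((6/((((1*4)*1)*(4 - 1))))*(-6) + 1) = 2*((6/(((4*1)*3)))*(-6) + 1) = 2*((6/((4*3)))*(-6) + 1) = 2*((6/12)*(-6) + 1) = 2*((6*(1/12))*(-6) + 1) = 2*((½)*(-6) + 1) = 2*(-3 + 1) = 2*(-2) = -4)
(73 + j)² = (73 - 4)² = 69² = 4761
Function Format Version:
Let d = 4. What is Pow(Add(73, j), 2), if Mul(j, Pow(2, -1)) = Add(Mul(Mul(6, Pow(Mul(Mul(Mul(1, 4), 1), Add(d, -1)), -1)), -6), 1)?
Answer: 4761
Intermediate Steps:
j = -4 (j = Mul(2, Add(Mul(Mul(6, Pow(Mul(Mul(Mul(1, 4), 1), Add(4, -1)), -1)), -6), 1)) = Mul(2, Add(Mul(Mul(6, Pow(Mul(Mul(4, 1), 3), -1)), -6), 1)) = Mul(2, Add(Mul(Mul(6, Pow(Mul(4, 3), -1)), -6), 1)) = Mul(2, Add(Mul(Mul(6, Pow(12, -1)), -6), 1)) = Mul(2, Add(Mul(Mul(6, Rational(1, 12)), -6), 1)) = Mul(2, Add(Mul(Rational(1, 2), -6), 1)) = Mul(2, Add(-3, 1)) = Mul(2, -2) = -4)
Pow(Add(73, j), 2) = Pow(Add(73, -4), 2) = Pow(69, 2) = 4761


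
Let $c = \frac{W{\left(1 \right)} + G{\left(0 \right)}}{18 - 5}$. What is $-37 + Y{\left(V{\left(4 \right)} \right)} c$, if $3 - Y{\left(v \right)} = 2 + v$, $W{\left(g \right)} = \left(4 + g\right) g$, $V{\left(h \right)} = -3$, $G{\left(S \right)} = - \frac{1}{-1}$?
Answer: $- \frac{457}{13} \approx -35.154$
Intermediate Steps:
$G{\left(S \right)} = 1$ ($G{\left(S \right)} = \left(-1\right) \left(-1\right) = 1$)
$W{\left(g \right)} = g \left(4 + g\right)$
$c = \frac{6}{13}$ ($c = \frac{1 \left(4 + 1\right) + 1}{18 - 5} = \frac{1 \cdot 5 + 1}{13} = \left(5 + 1\right) \frac{1}{13} = 6 \cdot \frac{1}{13} = \frac{6}{13} \approx 0.46154$)
$Y{\left(v \right)} = 1 - v$ ($Y{\left(v \right)} = 3 - \left(2 + v\right) = 1 - v$)
$-37 + Y{\left(V{\left(4 \right)} \right)} c = -37 + \left(1 - -3\right) \frac{6}{13} = -37 + \left(1 + 3\right) \frac{6}{13} = -37 + 4 \cdot \frac{6}{13} = -37 + \frac{24}{13} = - \frac{457}{13}$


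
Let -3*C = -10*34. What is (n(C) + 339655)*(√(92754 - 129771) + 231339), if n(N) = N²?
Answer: 244640606935/3 + 3172495*I*√457 ≈ 8.1547e+10 + 6.782e+7*I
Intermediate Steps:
C = 340/3 (C = -(-10)*34/3 = -⅓*(-340) = 340/3 ≈ 113.33)
(n(C) + 339655)*(√(92754 - 129771) + 231339) = ((340/3)² + 339655)*(√(92754 - 129771) + 231339) = (115600/9 + 339655)*(√(-37017) + 231339) = 3172495*(9*I*√457 + 231339)/9 = 3172495*(231339 + 9*I*√457)/9 = 244640606935/3 + 3172495*I*√457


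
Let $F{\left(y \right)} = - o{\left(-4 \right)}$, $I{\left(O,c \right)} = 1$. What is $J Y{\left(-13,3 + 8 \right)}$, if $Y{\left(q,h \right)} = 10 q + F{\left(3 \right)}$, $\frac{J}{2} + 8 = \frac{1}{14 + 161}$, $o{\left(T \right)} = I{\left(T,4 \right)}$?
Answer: $\frac{366538}{175} \approx 2094.5$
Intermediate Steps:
$o{\left(T \right)} = 1$
$J = - \frac{2798}{175}$ ($J = -16 + \frac{2}{14 + 161} = -16 + \frac{2}{175} = - \frac{2798}{175} \approx -15.989$)
$F{\left(y \right)} = -1$ ($F{\left(y \right)} = \left(-1\right) 1 = -1$)
$Y{\left(q,h \right)} = -1 + 10 q$ ($Y{\left(q,h \right)} = 10 q - 1 = -1 + 10 q$)
$J Y{\left(-13,3 + 8 \right)} = - \frac{2798 \left(-1 + 10 \left(-13\right)\right)}{175} = - \frac{2798 \left(-1 - 130\right)}{175} = \left(- \frac{2798}{175}\right) \left(-131\right) = \frac{366538}{175}$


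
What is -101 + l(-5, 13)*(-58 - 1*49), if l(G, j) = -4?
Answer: 327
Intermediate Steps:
-101 + l(-5, 13)*(-58 - 1*49) = -101 - 4*(-58 - 1*49) = -101 - 4*(-58 - 49) = -101 - 4*(-107) = -101 + 428 = 327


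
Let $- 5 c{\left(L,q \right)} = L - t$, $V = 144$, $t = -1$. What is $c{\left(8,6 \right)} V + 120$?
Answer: $- \frac{696}{5} \approx -139.2$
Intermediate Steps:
$c{\left(L,q \right)} = - \frac{1}{5} - \frac{L}{5}$ ($c{\left(L,q \right)} = - \frac{L - -1}{5} = - \frac{L + 1}{5} = - \frac{1 + L}{5} = - \frac{1}{5} - \frac{L}{5}$)
$c{\left(8,6 \right)} V + 120 = \left(- \frac{1}{5} - \frac{8}{5}\right) 144 + 120 = \left(- \frac{9}{5}\right) 144 + 120 = - \frac{1296}{5} + 120 = - \frac{696}{5}$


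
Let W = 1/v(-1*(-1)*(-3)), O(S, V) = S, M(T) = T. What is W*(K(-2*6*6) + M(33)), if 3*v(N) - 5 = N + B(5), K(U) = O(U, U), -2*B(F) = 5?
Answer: 234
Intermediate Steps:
B(F) = -5/2 (B(F) = -½*5 = -5/2)
K(U) = U
v(N) = ⅚ + N/3 (v(N) = 5/3 + (N - 5/2)/3 = 5/3 + (-5/2 + N)/3 = 5/3 + (-⅚ + N/3) = ⅚ + N/3)
W = -6 (W = 1/(⅚ + (-1*(-1)*(-3))/3) = 1/(⅚ + (1*(-3))/3) = 1/(⅚ + (⅓)*(-3)) = 1/(⅚ - 1) = 1/(-⅙) = -6)
W*(K(-2*6*6) + M(33)) = -6*(-2*6*6 + 33) = -6*(-12*6 + 33) = -6*(-72 + 33) = -6*(-39) = 234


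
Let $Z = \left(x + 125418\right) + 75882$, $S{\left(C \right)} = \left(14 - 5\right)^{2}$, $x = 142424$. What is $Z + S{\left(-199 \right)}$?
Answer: $343805$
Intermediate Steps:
$S{\left(C \right)} = 81$ ($S{\left(C \right)} = 9^{2} = 81$)
$Z = 343724$ ($Z = \left(142424 + 125418\right) + 75882 = 267842 + 75882 = 343724$)
$Z + S{\left(-199 \right)} = 343724 + 81 = 343805$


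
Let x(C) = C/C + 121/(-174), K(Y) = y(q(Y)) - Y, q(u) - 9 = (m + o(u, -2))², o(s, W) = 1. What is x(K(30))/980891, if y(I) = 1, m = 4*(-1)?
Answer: 53/170675034 ≈ 3.1053e-7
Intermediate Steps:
m = -4
q(u) = 18 (q(u) = 9 + (-4 + 1)² = 9 + (-3)² = 9 + 9 = 18)
K(Y) = 1 - Y
x(C) = 53/174 (x(C) = 1 + 121*(-1/174) = 1 - 121/174 = 53/174)
x(K(30))/980891 = (53/174)/980891 = (53/174)*(1/980891) = 53/170675034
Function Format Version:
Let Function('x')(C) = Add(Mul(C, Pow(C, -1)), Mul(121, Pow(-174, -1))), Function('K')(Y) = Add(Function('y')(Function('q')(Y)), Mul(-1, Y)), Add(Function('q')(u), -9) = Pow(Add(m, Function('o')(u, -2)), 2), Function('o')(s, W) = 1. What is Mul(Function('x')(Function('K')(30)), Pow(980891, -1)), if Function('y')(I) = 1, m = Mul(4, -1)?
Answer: Rational(53, 170675034) ≈ 3.1053e-7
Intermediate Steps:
m = -4
Function('q')(u) = 18 (Function('q')(u) = Add(9, Pow(Add(-4, 1), 2)) = Add(9, Pow(-3, 2)) = Add(9, 9) = 18)
Function('K')(Y) = Add(1, Mul(-1, Y))
Function('x')(C) = Rational(53, 174) (Function('x')(C) = Add(1, Mul(121, Rational(-1, 174))) = Add(1, Rational(-121, 174)) = Rational(53, 174))
Mul(Function('x')(Function('K')(30)), Pow(980891, -1)) = Mul(Rational(53, 174), Pow(980891, -1)) = Mul(Rational(53, 174), Rational(1, 980891)) = Rational(53, 170675034)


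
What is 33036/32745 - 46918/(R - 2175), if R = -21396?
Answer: 771673822/257277465 ≈ 2.9994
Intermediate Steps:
33036/32745 - 46918/(R - 2175) = 33036/32745 - 46918/(-21396 - 2175) = 33036*(1/32745) - 46918/(-23571) = 11012/10915 - 46918*(-1/23571) = 11012/10915 + 46918/23571 = 771673822/257277465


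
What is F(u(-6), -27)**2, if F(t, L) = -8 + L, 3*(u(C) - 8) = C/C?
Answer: 1225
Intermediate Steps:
u(C) = 25/3 (u(C) = 8 + (C/C)/3 = 8 + (1/3)*1 = 8 + 1/3 = 25/3)
F(u(-6), -27)**2 = (-8 - 27)**2 = (-35)**2 = 1225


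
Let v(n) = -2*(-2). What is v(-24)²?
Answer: 16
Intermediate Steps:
v(n) = 4
v(-24)² = 4² = 16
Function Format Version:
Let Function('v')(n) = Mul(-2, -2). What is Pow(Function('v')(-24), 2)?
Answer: 16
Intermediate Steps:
Function('v')(n) = 4
Pow(Function('v')(-24), 2) = Pow(4, 2) = 16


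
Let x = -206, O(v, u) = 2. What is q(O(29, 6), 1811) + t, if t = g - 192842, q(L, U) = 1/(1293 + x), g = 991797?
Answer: 868464086/1087 ≈ 7.9896e+5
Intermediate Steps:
q(L, U) = 1/1087 (q(L, U) = 1/(1293 - 206) = 1/1087)
t = 798955 (t = 991797 - 192842 = 798955)
q(O(29, 6), 1811) + t = 1/1087 + 798955 = 868464086/1087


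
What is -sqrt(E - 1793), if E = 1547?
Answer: -I*sqrt(246) ≈ -15.684*I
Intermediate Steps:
-sqrt(E - 1793) = -sqrt(1547 - 1793) = -sqrt(-246) = -I*sqrt(246)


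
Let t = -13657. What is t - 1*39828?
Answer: -53485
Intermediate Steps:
t - 1*39828 = -13657 - 1*39828 = -13657 - 39828 = -53485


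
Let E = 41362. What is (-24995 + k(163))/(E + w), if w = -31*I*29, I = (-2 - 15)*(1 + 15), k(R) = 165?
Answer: -2483/28589 ≈ -0.086852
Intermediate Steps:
I = -272 (I = -17*16 = -272)
w = 244528 (w = -31*(-272)*29 = 8432*29 = 244528)
(-24995 + k(163))/(E + w) = (-24995 + 165)/(41362 + 244528) = -24830/285890 = -24830*1/285890 = -2483/28589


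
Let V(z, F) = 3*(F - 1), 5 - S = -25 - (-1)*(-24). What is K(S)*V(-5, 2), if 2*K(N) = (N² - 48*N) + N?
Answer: 567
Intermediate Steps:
S = 54 (S = 5 - (-25 - (-1)*(-24)) = 5 - (-25 - 1*24) = 5 - (-25 - 24) = 5 - 1*(-49) = 5 + 49 = 54)
V(z, F) = -3 + 3*F (V(z, F) = 3*(-1 + F) = -3 + 3*F)
K(N) = N²/2 - 47*N/2 (K(N) = ((N² - 48*N) + N)/2 = (N² - 47*N)/2 = N²/2 - 47*N/2)
K(S)*V(-5, 2) = ((½)*54*(-47 + 54))*(-3 + 3*2) = ((½)*54*7)*(-3 + 6) = 189*3 = 567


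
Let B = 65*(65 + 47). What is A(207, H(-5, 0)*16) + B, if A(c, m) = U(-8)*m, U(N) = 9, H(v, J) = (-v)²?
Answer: 10880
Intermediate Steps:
H(v, J) = v²
A(c, m) = 9*m
B = 7280 (B = 65*112 = 7280)
A(207, H(-5, 0)*16) + B = 9*((-5)²*16) + 7280 = 9*(25*16) + 7280 = 9*400 + 7280 = 3600 + 7280 = 10880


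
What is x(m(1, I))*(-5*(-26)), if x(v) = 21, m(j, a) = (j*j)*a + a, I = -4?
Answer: 2730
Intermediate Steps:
m(j, a) = a + a*j² (m(j, a) = j²*a + a = a*j² + a = a + a*j²)
x(m(1, I))*(-5*(-26)) = 21*(-5*(-26)) = 21*130 = 2730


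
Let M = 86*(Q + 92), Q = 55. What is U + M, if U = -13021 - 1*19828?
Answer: -20207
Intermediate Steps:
U = -32849 (U = -13021 - 19828 = -32849)
M = 12642 (M = 86*(55 + 92) = 86*147 = 12642)
U + M = -32849 + 12642 = -20207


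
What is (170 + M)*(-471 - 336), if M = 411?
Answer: -468867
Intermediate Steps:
(170 + M)*(-471 - 336) = (170 + 411)*(-471 - 336) = 581*(-807) = -468867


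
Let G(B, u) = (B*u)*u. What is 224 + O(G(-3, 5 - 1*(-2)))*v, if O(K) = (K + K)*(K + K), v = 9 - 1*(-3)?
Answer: 1037456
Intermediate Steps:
G(B, u) = B*u²
v = 12 (v = 9 + 3 = 12)
O(K) = 4*K² (O(K) = (2*K)*(2*K) = 4*K²)
224 + O(G(-3, 5 - 1*(-2)))*v = 224 + (4*(-3*(5 - 1*(-2))²)²)*12 = 224 + (4*(-3*(5 + 2)²)²)*12 = 224 + (4*(-3*7²)²)*12 = 224 + (4*(-3*49)²)*12 = 224 + (4*(-147)²)*12 = 224 + (4*21609)*12 = 224 + 86436*12 = 224 + 1037232 = 1037456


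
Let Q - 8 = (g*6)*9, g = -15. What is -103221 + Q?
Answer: -104023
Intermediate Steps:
Q = -802 (Q = 8 - 15*6*9 = 8 - 90*9 = 8 - 810 = -802)
-103221 + Q = -103221 - 802 = -104023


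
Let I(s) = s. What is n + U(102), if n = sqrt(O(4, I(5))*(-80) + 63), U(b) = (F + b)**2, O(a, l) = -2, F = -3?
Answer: 9801 + sqrt(223) ≈ 9815.9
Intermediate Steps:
U(b) = (-3 + b)**2
n = sqrt(223) (n = sqrt(-2*(-80) + 63) = sqrt(160 + 63) = sqrt(223) ≈ 14.933)
n + U(102) = sqrt(223) + (-3 + 102)**2 = sqrt(223) + 99**2 = sqrt(223) + 9801 = 9801 + sqrt(223)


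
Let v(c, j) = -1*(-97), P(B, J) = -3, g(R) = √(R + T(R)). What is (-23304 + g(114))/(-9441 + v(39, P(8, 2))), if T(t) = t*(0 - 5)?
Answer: 2913/1168 - I*√114/4672 ≈ 2.494 - 0.0022853*I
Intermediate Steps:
T(t) = -5*t (T(t) = t*(-5) = -5*t)
g(R) = 2*√(-R) (g(R) = √(R - 5*R) = √(-4*R) = 2*√(-R))
v(c, j) = 97
(-23304 + g(114))/(-9441 + v(39, P(8, 2))) = (-23304 + 2*√(-1*114))/(-9441 + 97) = (-23304 + 2*√(-114))/(-9344) = (-23304 + 2*(I*√114))*(-1/9344) = (-23304 + 2*I*√114)*(-1/9344) = 2913/1168 - I*√114/4672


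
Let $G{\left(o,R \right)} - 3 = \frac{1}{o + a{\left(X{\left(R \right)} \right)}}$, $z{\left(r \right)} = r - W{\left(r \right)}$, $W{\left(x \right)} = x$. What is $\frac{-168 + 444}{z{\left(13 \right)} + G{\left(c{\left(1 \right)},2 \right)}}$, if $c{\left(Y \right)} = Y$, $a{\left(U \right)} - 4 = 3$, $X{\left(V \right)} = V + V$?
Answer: $\frac{2208}{25} \approx 88.32$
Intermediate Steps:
$X{\left(V \right)} = 2 V$
$a{\left(U \right)} = 7$ ($a{\left(U \right)} = 4 + 3 = 7$)
$z{\left(r \right)} = 0$ ($z{\left(r \right)} = r - r = 0$)
$G{\left(o,R \right)} = 3 + \frac{1}{7 + o}$ ($G{\left(o,R \right)} = 3 + \frac{1}{o + 7} = 3 + \frac{1}{7 + o}$)
$\frac{-168 + 444}{z{\left(13 \right)} + G{\left(c{\left(1 \right)},2 \right)}} = \frac{-168 + 444}{0 + \frac{22 + 3 \cdot 1}{7 + 1}} = \frac{276}{0 + \frac{22 + 3}{8}} = \frac{276}{0 + \frac{1}{8} \cdot 25} = \frac{276}{0 + \frac{25}{8}} = \frac{276}{\frac{25}{8}} = 276 \cdot \frac{8}{25} = \frac{2208}{25}$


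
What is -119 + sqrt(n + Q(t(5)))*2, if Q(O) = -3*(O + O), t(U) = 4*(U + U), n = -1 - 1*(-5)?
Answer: -119 + 4*I*sqrt(59) ≈ -119.0 + 30.725*I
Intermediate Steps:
n = 4 (n = -1 + 5 = 4)
t(U) = 8*U (t(U) = 4*(2*U) = 8*U)
Q(O) = -6*O
-119 + sqrt(n + Q(t(5)))*2 = -119 + sqrt(4 - 48*5)*2 = -119 + sqrt(4 - 6*40)*2 = -119 + sqrt(4 - 240)*2 = -119 + sqrt(-236)*2 = -119 + (2*I*sqrt(59))*2 = -119 + 4*I*sqrt(59)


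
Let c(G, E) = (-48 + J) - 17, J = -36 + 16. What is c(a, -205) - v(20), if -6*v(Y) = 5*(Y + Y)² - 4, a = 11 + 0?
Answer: 3743/3 ≈ 1247.7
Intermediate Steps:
J = -20
a = 11
c(G, E) = -85 (c(G, E) = (-48 - 20) - 17 = -68 - 17 = -85)
v(Y) = ⅔ - 10*Y²/3 (v(Y) = -(5*(Y + Y)² - 4)/6 = -(5*(2*Y)² - 4)/6 = -(5*(4*Y²) - 4)/6 = -(20*Y² - 4)/6 = -(-4 + 20*Y²)/6 = ⅔ - 10*Y²/3)
c(a, -205) - v(20) = -85 - (⅔ - 10/3*20²) = -85 - (⅔ - 10/3*400) = -85 - (⅔ - 4000/3) = -85 - 1*(-3998/3) = -85 + 3998/3 = 3743/3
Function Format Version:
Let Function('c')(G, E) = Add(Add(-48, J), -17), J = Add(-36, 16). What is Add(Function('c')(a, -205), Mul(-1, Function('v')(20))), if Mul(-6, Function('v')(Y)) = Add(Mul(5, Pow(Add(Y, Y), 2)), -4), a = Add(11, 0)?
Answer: Rational(3743, 3) ≈ 1247.7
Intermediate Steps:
J = -20
a = 11
Function('c')(G, E) = -85 (Function('c')(G, E) = Add(Add(-48, -20), -17) = Add(-68, -17) = -85)
Function('v')(Y) = Add(Rational(2, 3), Mul(Rational(-10, 3), Pow(Y, 2))) (Function('v')(Y) = Mul(Rational(-1, 6), Add(Mul(5, Pow(Add(Y, Y), 2)), -4)) = Mul(Rational(-1, 6), Add(Mul(5, Pow(Mul(2, Y), 2)), -4)) = Mul(Rational(-1, 6), Add(Mul(5, Mul(4, Pow(Y, 2))), -4)) = Mul(Rational(-1, 6), Add(Mul(20, Pow(Y, 2)), -4)) = Mul(Rational(-1, 6), Add(-4, Mul(20, Pow(Y, 2)))) = Add(Rational(2, 3), Mul(Rational(-10, 3), Pow(Y, 2))))
Add(Function('c')(a, -205), Mul(-1, Function('v')(20))) = Add(-85, Mul(-1, Add(Rational(2, 3), Mul(Rational(-10, 3), Pow(20, 2))))) = Add(-85, Mul(-1, Add(Rational(2, 3), Mul(Rational(-10, 3), 400)))) = Add(-85, Mul(-1, Add(Rational(2, 3), Rational(-4000, 3)))) = Add(-85, Mul(-1, Rational(-3998, 3))) = Add(-85, Rational(3998, 3)) = Rational(3743, 3)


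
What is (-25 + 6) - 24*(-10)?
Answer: 221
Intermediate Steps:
(-25 + 6) - 24*(-10) = -19 + 240 = 221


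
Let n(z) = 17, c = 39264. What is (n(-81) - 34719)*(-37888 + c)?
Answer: -47749952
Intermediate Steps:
(n(-81) - 34719)*(-37888 + c) = (17 - 34719)*(-37888 + 39264) = -34702*1376 = -47749952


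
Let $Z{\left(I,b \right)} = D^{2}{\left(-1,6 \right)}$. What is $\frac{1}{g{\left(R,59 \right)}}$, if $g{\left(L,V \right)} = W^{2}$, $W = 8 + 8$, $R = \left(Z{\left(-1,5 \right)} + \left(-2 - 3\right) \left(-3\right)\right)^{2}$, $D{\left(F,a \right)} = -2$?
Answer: $\frac{1}{256} \approx 0.0039063$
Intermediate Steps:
$Z{\left(I,b \right)} = 4$ ($Z{\left(I,b \right)} = \left(-2\right)^{2} = 4$)
$R = 361$ ($R = \left(4 + \left(-2 - 3\right) \left(-3\right)\right)^{2} = \left(4 - -15\right)^{2} = \left(4 + 15\right)^{2} = 19^{2} = 361$)
$W = 16$
$g{\left(L,V \right)} = 256$ ($g{\left(L,V \right)} = 16^{2} = 256$)
$\frac{1}{g{\left(R,59 \right)}} = \frac{1}{256}$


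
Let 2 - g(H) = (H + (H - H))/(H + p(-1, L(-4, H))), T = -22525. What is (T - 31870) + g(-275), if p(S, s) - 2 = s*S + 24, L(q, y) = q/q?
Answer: -543941/10 ≈ -54394.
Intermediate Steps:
L(q, y) = 1
p(S, s) = 26 + S*s (p(S, s) = 2 + (s*S + 24) = 2 + (S*s + 24) = 2 + (24 + S*s) = 26 + S*s)
g(H) = 2 - H/(25 + H) (g(H) = 2 - (H + (H - H))/(H + (26 - 1*1)) = 2 - (H + 0)/(H + (26 - 1)) = 2 - H/(H + 25) = 2 - H/(25 + H))
(T - 31870) + g(-275) = (-22525 - 31870) + (50 - 275)/(25 - 275) = -54395 - 225/(-250) = -54395 - 1/250*(-225) = -54395 + 9/10 = -543941/10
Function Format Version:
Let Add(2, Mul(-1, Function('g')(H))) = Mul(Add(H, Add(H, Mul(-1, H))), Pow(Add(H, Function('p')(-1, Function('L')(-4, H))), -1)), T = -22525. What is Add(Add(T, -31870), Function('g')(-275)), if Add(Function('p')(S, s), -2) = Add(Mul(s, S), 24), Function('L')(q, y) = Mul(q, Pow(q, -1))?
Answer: Rational(-543941, 10) ≈ -54394.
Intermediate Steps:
Function('L')(q, y) = 1
Function('p')(S, s) = Add(26, Mul(S, s)) (Function('p')(S, s) = Add(2, Add(Mul(s, S), 24)) = Add(2, Add(Mul(S, s), 24)) = Add(2, Add(24, Mul(S, s))) = Add(26, Mul(S, s)))
Function('g')(H) = Add(2, Mul(-1, H, Pow(Add(25, H), -1))) (Function('g')(H) = Add(2, Mul(-1, Mul(Add(H, Add(H, Mul(-1, H))), Pow(Add(H, Add(26, Mul(-1, 1))), -1)))) = Add(2, Mul(-1, Mul(Add(H, 0), Pow(Add(H, Add(26, -1)), -1)))) = Add(2, Mul(-1, Mul(H, Pow(Add(H, 25), -1)))) = Add(2, Mul(-1, Mul(H, Pow(Add(25, H), -1)))) = Add(2, Mul(-1, H, Pow(Add(25, H), -1))))
Add(Add(T, -31870), Function('g')(-275)) = Add(Add(-22525, -31870), Mul(Pow(Add(25, -275), -1), Add(50, -275))) = Add(-54395, Mul(Pow(-250, -1), -225)) = Add(-54395, Mul(Rational(-1, 250), -225)) = Add(-54395, Rational(9, 10)) = Rational(-543941, 10)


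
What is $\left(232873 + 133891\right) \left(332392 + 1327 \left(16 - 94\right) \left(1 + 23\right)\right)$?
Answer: $-789185170528$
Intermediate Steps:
$\left(232873 + 133891\right) \left(332392 + 1327 \left(16 - 94\right) \left(1 + 23\right)\right) = 366764 \left(332392 + 1327 \left(\left(-78\right) 24\right)\right) = 366764 \left(332392 + 1327 \left(-1872\right)\right) = 366764 \left(332392 - 2484144\right) = 366764 \left(-2151752\right) = -789185170528$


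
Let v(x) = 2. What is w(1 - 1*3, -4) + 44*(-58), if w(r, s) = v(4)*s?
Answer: -2560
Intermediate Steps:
w(r, s) = 2*s
w(1 - 1*3, -4) + 44*(-58) = 2*(-4) + 44*(-58) = -8 - 2552 = -2560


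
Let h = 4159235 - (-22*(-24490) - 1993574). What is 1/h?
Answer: 1/5614029 ≈ 1.7813e-7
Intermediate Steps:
h = 5614029 (h = 4159235 - (538780 - 1993574) = 4159235 - 1*(-1454794) = 4159235 + 1454794 = 5614029)
1/h = 1/5614029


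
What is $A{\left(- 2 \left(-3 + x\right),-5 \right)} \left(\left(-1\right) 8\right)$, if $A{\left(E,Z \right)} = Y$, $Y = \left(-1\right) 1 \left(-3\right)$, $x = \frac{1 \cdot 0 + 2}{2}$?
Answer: $-24$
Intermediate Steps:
$x = 1$ ($x = \left(0 + 2\right) \frac{1}{2} = 2 \cdot \frac{1}{2} = 1$)
$Y = 3$ ($Y = \left(-1\right) \left(-3\right) = 3$)
$A{\left(E,Z \right)} = 3$
$A{\left(- 2 \left(-3 + x\right),-5 \right)} \left(\left(-1\right) 8\right) = 3 \left(\left(-1\right) 8\right) = 3 \left(-8\right) = -24$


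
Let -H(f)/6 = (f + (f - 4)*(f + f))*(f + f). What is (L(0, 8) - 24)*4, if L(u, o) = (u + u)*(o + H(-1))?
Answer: -96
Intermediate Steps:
H(f) = -12*f*(f + 2*f*(-4 + f)) (H(f) = -6*(f + (f - 4)*(f + f))*(f + f) = -6*(f + (-4 + f)*(2*f))*2*f = -6*(f + 2*f*(-4 + f))*2*f = -12*f*(f + 2*f*(-4 + f)))
L(u, o) = 2*u*(108 + o) (L(u, o) = (u + u)*(o + (-1)**2*(84 - 24*(-1))) = (2*u)*(o + 1*(84 + 24)) = (2*u)*(o + 1*108) = (2*u)*(o + 108) = (2*u)*(108 + o) = 2*u*(108 + o))
(L(0, 8) - 24)*4 = (2*0*(108 + 8) - 24)*4 = (2*0*116 - 24)*4 = (0 - 24)*4 = -24*4 = -96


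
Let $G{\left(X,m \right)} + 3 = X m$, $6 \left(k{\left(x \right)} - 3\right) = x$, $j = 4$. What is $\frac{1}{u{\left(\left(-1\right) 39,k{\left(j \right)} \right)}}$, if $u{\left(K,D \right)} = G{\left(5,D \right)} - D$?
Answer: $\frac{3}{35} \approx 0.085714$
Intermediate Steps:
$k{\left(x \right)} = 3 + \frac{x}{6}$
$G{\left(X,m \right)} = -3 + X m$
$u{\left(K,D \right)} = -3 + 4 D$ ($u{\left(K,D \right)} = \left(-3 + 5 D\right) - D = -3 + 4 D$)
$\frac{1}{u{\left(\left(-1\right) 39,k{\left(j \right)} \right)}} = \frac{1}{-3 + 4 \left(3 + \frac{1}{6} \cdot 4\right)} = \frac{1}{-3 + 4 \left(3 + \frac{2}{3}\right)} = \frac{1}{-3 + 4 \cdot \frac{11}{3}} = \frac{1}{-3 + \frac{44}{3}} = \frac{1}{\frac{35}{3}} = \frac{3}{35}$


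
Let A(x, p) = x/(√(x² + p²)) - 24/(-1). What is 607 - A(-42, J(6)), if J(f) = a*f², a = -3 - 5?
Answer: 583 + 7*√2353/2353 ≈ 583.14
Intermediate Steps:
a = -8
J(f) = -8*f²
A(x, p) = 24 + x/√(p² + x²) (A(x, p) = x/(√(p² + x²)) - 24*(-1) = x/√(p² + x²) + 24 = 24 + x/√(p² + x²))
607 - A(-42, J(6)) = 607 - (24 - 42/√((-8*6²)² + (-42)²)) = 607 - (24 - 42/√((-8*36)² + 1764)) = 607 - (24 - 42/√((-288)² + 1764)) = 607 - (24 - 42/√(82944 + 1764)) = 607 - (24 - 7*√2353/2353) = 607 + (-24 + 7*√2353/2353) = 583 + 7*√2353/2353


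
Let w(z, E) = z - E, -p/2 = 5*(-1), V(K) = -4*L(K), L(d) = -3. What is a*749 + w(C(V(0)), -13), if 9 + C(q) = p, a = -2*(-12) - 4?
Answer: 14994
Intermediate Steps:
V(K) = 12 (V(K) = -4*(-3) = 12)
a = 20 (a = 24 - 4 = 20)
p = 10 (p = -10*(-1) = -2*(-5) = 10)
C(q) = 1 (C(q) = -9 + 10 = 1)
a*749 + w(C(V(0)), -13) = 20*749 + (1 - 1*(-13)) = 14980 + (1 + 13) = 14980 + 14 = 14994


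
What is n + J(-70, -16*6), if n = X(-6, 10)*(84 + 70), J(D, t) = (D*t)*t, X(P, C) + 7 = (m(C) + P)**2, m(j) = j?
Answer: -643734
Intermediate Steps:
X(P, C) = -7 + (C + P)**2
J(D, t) = D*t**2
n = 1386 (n = (-7 + (10 - 6)**2)*(84 + 70) = (-7 + 4**2)*154 = (-7 + 16)*154 = 9*154 = 1386)
n + J(-70, -16*6) = 1386 - 70*(-16*6)**2 = 1386 - 70*(-96)**2 = 1386 - 70*9216 = 1386 - 645120 = -643734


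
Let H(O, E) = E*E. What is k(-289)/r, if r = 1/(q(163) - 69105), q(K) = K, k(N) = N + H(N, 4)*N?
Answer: 338712046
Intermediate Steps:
H(O, E) = E²
k(N) = 17*N (k(N) = N + 4²*N = N + 16*N = 17*N)
r = -1/68942 (r = 1/(163 - 69105) = 1/(-68942) = -1/68942 ≈ -1.4505e-5)
k(-289)/r = (17*(-289))/(-1/68942) = -4913*(-68942) = 338712046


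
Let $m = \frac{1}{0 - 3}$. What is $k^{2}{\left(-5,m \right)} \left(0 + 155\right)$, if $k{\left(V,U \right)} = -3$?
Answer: $1395$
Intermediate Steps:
$m = - \frac{1}{3}$ ($m = \frac{1}{-3} = - \frac{1}{3} \approx -0.33333$)
$k^{2}{\left(-5,m \right)} \left(0 + 155\right) = \left(-3\right)^{2} \left(0 + 155\right) = 9 \cdot 155 = 1395$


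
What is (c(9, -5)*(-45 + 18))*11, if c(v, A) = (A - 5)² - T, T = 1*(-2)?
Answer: -30294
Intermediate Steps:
T = -2
c(v, A) = 2 + (-5 + A)² (c(v, A) = (A - 5)² - 1*(-2) = (-5 + A)² + 2 = 2 + (-5 + A)²)
(c(9, -5)*(-45 + 18))*11 = ((2 + (-5 - 5)²)*(-45 + 18))*11 = ((2 + (-10)²)*(-27))*11 = ((2 + 100)*(-27))*11 = (102*(-27))*11 = -2754*11 = -30294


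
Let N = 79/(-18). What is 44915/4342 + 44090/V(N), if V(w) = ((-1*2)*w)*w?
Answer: -2364059065/2084494 ≈ -1134.1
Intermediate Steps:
N = -79/18 (N = 79*(-1/18) = -79/18 ≈ -4.3889)
V(w) = -2*w**2 (V(w) = (-2*w)*w = -2*w**2)
44915/4342 + 44090/V(N) = 44915/4342 + 44090/((-2*(-79/18)**2)) = 44915*(1/4342) + 44090/((-2*6241/324)) = 3455/334 + 44090/(-6241/162) = 3455/334 + 44090*(-162/6241) = 3455/334 - 7142580/6241 = -2364059065/2084494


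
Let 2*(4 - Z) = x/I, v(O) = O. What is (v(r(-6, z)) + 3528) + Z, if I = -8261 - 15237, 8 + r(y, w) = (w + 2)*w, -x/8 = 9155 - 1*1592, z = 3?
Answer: 41564585/11749 ≈ 3537.7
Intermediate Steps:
x = -60504 (x = -8*(9155 - 1*1592) = -8*(9155 - 1592) = -8*7563 = -60504)
r(y, w) = -8 + w*(2 + w) (r(y, w) = -8 + (w + 2)*w = -8 + (2 + w)*w = -8 + w*(2 + w))
I = -23498
Z = 31870/11749 (Z = 4 - (-30252)/(-23498) = 4 - (-30252)*(-1)/23498 = 4 - ½*30252/11749 = 4 - 15126/11749 = 31870/11749 ≈ 2.7126)
(v(r(-6, z)) + 3528) + Z = ((-8 + 3² + 2*3) + 3528) + 31870/11749 = ((-8 + 9 + 6) + 3528) + 31870/11749 = (7 + 3528) + 31870/11749 = 3535 + 31870/11749 = 41564585/11749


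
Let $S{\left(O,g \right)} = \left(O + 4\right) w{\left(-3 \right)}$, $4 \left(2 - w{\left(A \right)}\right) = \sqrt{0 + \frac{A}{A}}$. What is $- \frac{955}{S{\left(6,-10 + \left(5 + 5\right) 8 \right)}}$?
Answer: $- \frac{382}{7} \approx -54.571$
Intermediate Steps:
$w{\left(A \right)} = \frac{7}{4}$ ($w{\left(A \right)} = 2 - \frac{\sqrt{0 + \frac{A}{A}}}{4} = 2 - \frac{\sqrt{0 + 1}}{4} = 2 - \frac{\sqrt{1}}{4} = 2 - \frac{1}{4} = \frac{7}{4}$)
$S{\left(O,g \right)} = 7 + \frac{7 O}{4}$ ($S{\left(O,g \right)} = \left(O + 4\right) \frac{7}{4} = \left(4 + O\right) \frac{7}{4} = 7 + \frac{7 O}{4}$)
$- \frac{955}{S{\left(6,-10 + \left(5 + 5\right) 8 \right)}} = - \frac{955}{7 + \frac{7}{4} \cdot 6} = - \frac{955}{7 + \frac{21}{2}} = - \frac{955}{\frac{35}{2}} = \left(-955\right) \frac{2}{35} = - \frac{382}{7}$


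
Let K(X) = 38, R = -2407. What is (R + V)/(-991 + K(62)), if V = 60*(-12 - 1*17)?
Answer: 4147/953 ≈ 4.3515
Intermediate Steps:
V = -1740 (V = 60*(-12 - 17) = 60*(-29) = -1740)
(R + V)/(-991 + K(62)) = (-2407 - 1740)/(-991 + 38) = -4147/(-953) = -4147*(-1/953) = 4147/953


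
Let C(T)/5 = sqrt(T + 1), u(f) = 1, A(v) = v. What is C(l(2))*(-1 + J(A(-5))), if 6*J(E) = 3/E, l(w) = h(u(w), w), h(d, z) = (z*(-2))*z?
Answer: -11*I*sqrt(7)/2 ≈ -14.552*I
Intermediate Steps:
h(d, z) = -2*z**2 (h(d, z) = (-2*z)*z = -2*z**2)
l(w) = -2*w**2
C(T) = 5*sqrt(1 + T) (C(T) = 5*sqrt(T + 1) = 5*sqrt(1 + T))
J(E) = 1/(2*E) (J(E) = (3/E)/6 = 1/(2*E))
C(l(2))*(-1 + J(A(-5))) = (5*sqrt(1 - 2*2**2))*(-1 + (1/2)/(-5)) = (5*sqrt(1 - 2*4))*(-1 + (1/2)*(-1/5)) = (5*sqrt(1 - 8))*(-1 - 1/10) = (5*sqrt(-7))*(-11/10) = (5*(I*sqrt(7)))*(-11/10) = (5*I*sqrt(7))*(-11/10) = -11*I*sqrt(7)/2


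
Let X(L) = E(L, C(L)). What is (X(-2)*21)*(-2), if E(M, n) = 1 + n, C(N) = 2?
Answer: -126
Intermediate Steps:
X(L) = 3 (X(L) = 1 + 2 = 3)
(X(-2)*21)*(-2) = (3*21)*(-2) = 63*(-2) = -126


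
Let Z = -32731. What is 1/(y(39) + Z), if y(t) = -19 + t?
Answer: -1/32711 ≈ -3.0571e-5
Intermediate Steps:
1/(y(39) + Z) = 1/((-19 + 39) - 32731) = 1/(20 - 32731) = 1/(-32711) = -1/32711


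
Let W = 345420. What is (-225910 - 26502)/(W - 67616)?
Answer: -63103/69451 ≈ -0.90860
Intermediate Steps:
(-225910 - 26502)/(W - 67616) = (-225910 - 26502)/(345420 - 67616) = -252412/277804 = -252412*1/277804 = -63103/69451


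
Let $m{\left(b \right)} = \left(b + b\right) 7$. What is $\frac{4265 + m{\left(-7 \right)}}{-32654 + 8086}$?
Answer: $- \frac{4167}{24568} \approx -0.16961$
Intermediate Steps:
$m{\left(b \right)} = 14 b$ ($m{\left(b \right)} = 2 b 7 = 14 b$)
$\frac{4265 + m{\left(-7 \right)}}{-32654 + 8086} = \frac{4265 + 14 \left(-7\right)}{-32654 + 8086} = \frac{4265 - 98}{-24568} = 4167 \left(- \frac{1}{24568}\right) = - \frac{4167}{24568}$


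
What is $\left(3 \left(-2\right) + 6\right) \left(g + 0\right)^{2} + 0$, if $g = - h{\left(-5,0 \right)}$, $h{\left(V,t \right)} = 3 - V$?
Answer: $0$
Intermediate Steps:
$g = -8$ ($g = - (3 - -5) = - (3 + 5) = \left(-1\right) 8 = -8$)
$\left(3 \left(-2\right) + 6\right) \left(g + 0\right)^{2} + 0 = \left(3 \left(-2\right) + 6\right) \left(-8 + 0\right)^{2} + 0 = \left(-6 + 6\right) \left(-8\right)^{2} + 0 = 0 \cdot 64 + 0 = 0 + 0 = 0$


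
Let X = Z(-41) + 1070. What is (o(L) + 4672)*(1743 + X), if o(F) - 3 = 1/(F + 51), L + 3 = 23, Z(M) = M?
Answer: 920098872/71 ≈ 1.2959e+7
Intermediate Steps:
L = 20 (L = -3 + 23 = 20)
o(F) = 3 + 1/(51 + F) (o(F) = 3 + 1/(F + 51) = 3 + 1/(51 + F))
X = 1029 (X = -41 + 1070 = 1029)
(o(L) + 4672)*(1743 + X) = ((154 + 3*20)/(51 + 20) + 4672)*(1743 + 1029) = ((154 + 60)/71 + 4672)*2772 = ((1/71)*214 + 4672)*2772 = (214/71 + 4672)*2772 = (331926/71)*2772 = 920098872/71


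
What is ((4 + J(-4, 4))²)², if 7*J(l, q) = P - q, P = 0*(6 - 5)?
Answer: 331776/2401 ≈ 138.18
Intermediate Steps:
P = 0 (P = 0*1 = 0)
J(l, q) = -q/7 (J(l, q) = (0 - q)/7 = (-q)/7 = -q/7)
((4 + J(-4, 4))²)² = ((4 - ⅐*4)²)² = ((4 - 4/7)²)² = ((24/7)²)² = (576/49)² = 331776/2401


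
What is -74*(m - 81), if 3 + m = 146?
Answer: -4588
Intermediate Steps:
m = 143 (m = -3 + 146 = 143)
-74*(m - 81) = -74*(143 - 81) = -74*62 = -4588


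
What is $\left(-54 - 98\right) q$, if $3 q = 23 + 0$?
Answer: $- \frac{3496}{3} \approx -1165.3$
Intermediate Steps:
$q = \frac{23}{3}$ ($q = \frac{23 + 0}{3} = \frac{1}{3} \cdot 23 = \frac{23}{3} \approx 7.6667$)
$\left(-54 - 98\right) q = \left(-54 - 98\right) \frac{23}{3} = \left(-152\right) \frac{23}{3} = - \frac{3496}{3}$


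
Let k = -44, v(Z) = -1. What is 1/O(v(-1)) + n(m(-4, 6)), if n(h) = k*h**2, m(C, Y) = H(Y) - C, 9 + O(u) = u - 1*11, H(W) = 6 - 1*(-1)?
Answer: -111805/21 ≈ -5324.0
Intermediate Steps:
H(W) = 7 (H(W) = 6 + 1 = 7)
O(u) = -20 + u (O(u) = -9 + (u - 1*11) = -9 + (u - 11) = -9 + (-11 + u) = -20 + u)
m(C, Y) = 7 - C
n(h) = -44*h**2
1/O(v(-1)) + n(m(-4, 6)) = 1/(-20 - 1) - 44*(7 - 1*(-4))**2 = 1/(-21) - 44*(7 + 4)**2 = -1/21 - 44*11**2 = -1/21 - 44*121 = -1/21 - 5324 = -111805/21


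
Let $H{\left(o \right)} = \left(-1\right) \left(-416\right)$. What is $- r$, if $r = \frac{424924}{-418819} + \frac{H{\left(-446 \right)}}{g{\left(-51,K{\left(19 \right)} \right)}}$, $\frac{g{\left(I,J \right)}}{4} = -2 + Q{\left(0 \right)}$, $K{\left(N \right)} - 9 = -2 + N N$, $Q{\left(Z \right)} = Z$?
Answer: $\frac{22203512}{418819} \approx 53.015$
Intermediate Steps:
$H{\left(o \right)} = 416$
$K{\left(N \right)} = 7 + N^{2}$ ($K{\left(N \right)} = 9 + \left(-2 + N N\right) = 9 + \left(-2 + N^{2}\right) = 7 + N^{2}$)
$g{\left(I,J \right)} = -8$ ($g{\left(I,J \right)} = 4 \left(-2 + 0\right) = 4 \left(-2\right) = -8$)
$r = - \frac{22203512}{418819}$ ($r = \frac{424924}{-418819} + \frac{416}{-8} = 424924 \left(- \frac{1}{418819}\right) + 416 \left(- \frac{1}{8}\right) = - \frac{424924}{418819} - 52 = - \frac{22203512}{418819} \approx -53.015$)
$- r = \left(-1\right) \left(- \frac{22203512}{418819}\right) = \frac{22203512}{418819}$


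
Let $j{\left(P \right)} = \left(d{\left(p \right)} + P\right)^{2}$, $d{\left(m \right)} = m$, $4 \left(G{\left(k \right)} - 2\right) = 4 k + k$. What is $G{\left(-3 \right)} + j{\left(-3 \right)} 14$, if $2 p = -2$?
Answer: $\frac{889}{4} \approx 222.25$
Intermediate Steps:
$p = -1$ ($p = \frac{1}{2} \left(-2\right) = -1$)
$G{\left(k \right)} = 2 + \frac{5 k}{4}$ ($G{\left(k \right)} = 2 + \frac{4 k + k}{4} = 2 + \frac{5 k}{4}$)
$j{\left(P \right)} = \left(-1 + P\right)^{2}$
$G{\left(-3 \right)} + j{\left(-3 \right)} 14 = \left(2 + \frac{5}{4} \left(-3\right)\right) + \left(-1 - 3\right)^{2} \cdot 14 = \left(2 - \frac{15}{4}\right) + \left(-4\right)^{2} \cdot 14 = - \frac{7}{4} + 16 \cdot 14 = - \frac{7}{4} + 224 = \frac{889}{4}$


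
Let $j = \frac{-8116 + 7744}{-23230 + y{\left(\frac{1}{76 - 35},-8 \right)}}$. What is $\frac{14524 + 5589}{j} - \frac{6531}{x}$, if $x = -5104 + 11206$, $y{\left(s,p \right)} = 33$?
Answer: $\frac{158164132505}{126108} \approx 1.2542 \cdot 10^{6}$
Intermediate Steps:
$j = \frac{372}{23197}$ ($j = \frac{-8116 + 7744}{-23230 + 33} = - \frac{372}{-23197} = \left(-372\right) \left(- \frac{1}{23197}\right) = \frac{372}{23197} \approx 0.016037$)
$x = 6102$
$\frac{14524 + 5589}{j} - \frac{6531}{x} = \frac{14524 + 5589}{\frac{372}{23197}} - \frac{6531}{6102} = 20113 \cdot \frac{23197}{372} - \frac{2177}{2034} = \frac{466561261}{372} - \frac{2177}{2034} = \frac{158164132505}{126108}$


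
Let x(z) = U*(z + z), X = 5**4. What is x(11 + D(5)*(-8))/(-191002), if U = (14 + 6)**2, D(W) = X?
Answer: 1995600/95501 ≈ 20.896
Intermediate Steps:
X = 625
D(W) = 625
U = 400 (U = 20**2 = 400)
x(z) = 800*z (x(z) = 400*(z + z) = 400*(2*z) = 800*z)
x(11 + D(5)*(-8))/(-191002) = (800*(11 + 625*(-8)))/(-191002) = (800*(11 - 5000))*(-1/191002) = (800*(-4989))*(-1/191002) = -3991200*(-1/191002) = 1995600/95501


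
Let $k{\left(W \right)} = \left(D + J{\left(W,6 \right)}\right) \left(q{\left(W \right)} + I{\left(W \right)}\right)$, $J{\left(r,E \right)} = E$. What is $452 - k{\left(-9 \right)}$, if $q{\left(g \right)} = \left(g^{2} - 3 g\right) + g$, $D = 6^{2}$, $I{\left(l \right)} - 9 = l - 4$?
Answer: $-3538$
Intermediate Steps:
$I{\left(l \right)} = 5 + l$ ($I{\left(l \right)} = 9 + \left(l - 4\right) = 9 + \left(-4 + l\right) = 5 + l$)
$D = 36$
$q{\left(g \right)} = g^{2} - 2 g$
$k{\left(W \right)} = 210 + 42 W + 42 W \left(-2 + W\right)$ ($k{\left(W \right)} = \left(36 + 6\right) \left(W \left(-2 + W\right) + \left(5 + W\right)\right) = 42 \left(5 + W + W \left(-2 + W\right)\right) = 210 + 42 W + 42 W \left(-2 + W\right)$)
$452 - k{\left(-9 \right)} = 452 - \left(210 - -378 + 42 \left(-9\right)^{2}\right) = 452 - \left(210 + 378 + 42 \cdot 81\right) = 452 - \left(210 + 378 + 3402\right) = 452 - 3990 = -3538$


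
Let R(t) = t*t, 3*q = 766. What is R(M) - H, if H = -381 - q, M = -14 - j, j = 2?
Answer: 2677/3 ≈ 892.33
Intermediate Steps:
q = 766/3 (q = (⅓)*766 = 766/3 ≈ 255.33)
M = -16 (M = -14 - 1*2 = -14 - 2 = -16)
R(t) = t²
H = -1909/3 (H = -381 - 1*766/3 = -381 - 766/3 = -1909/3 ≈ -636.33)
R(M) - H = (-16)² - 1*(-1909/3) = 256 + 1909/3 = 2677/3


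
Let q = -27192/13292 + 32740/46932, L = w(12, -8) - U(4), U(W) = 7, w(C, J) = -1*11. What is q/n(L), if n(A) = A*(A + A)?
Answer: -52562179/25264715832 ≈ -0.0020805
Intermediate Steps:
w(C, J) = -11
L = -18 (L = -11 - 1*7 = -11 - 7 = -18)
n(A) = 2*A**2 (n(A) = A*(2*A) = 2*A**2)
q = -52562179/38988759 (q = -27192*1/13292 + 32740*(1/46932) = -6798/3323 + 8185/11733 = -52562179/38988759 ≈ -1.3481)
q/n(L) = -52562179/(38988759*(2*(-18)**2)) = -52562179/(38988759*(2*324)) = -52562179/38988759/648 = -52562179/38988759*1/648 = -52562179/25264715832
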